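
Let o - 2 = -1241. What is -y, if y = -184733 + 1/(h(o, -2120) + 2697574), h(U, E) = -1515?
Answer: 498051067246/2696059 ≈ 1.8473e+5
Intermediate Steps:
o = -1239 (o = 2 - 1241 = -1239)
y = -498051067246/2696059 (y = -184733 + 1/(-1515 + 2697574) = -184733 + 1/2696059 = -498051067246/2696059 ≈ -1.8473e+5)
-y = -1*(-498051067246/2696059) = 498051067246/2696059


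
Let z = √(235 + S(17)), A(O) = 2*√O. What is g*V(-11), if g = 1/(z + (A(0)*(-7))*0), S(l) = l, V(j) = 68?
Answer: 34*√7/21 ≈ 4.2836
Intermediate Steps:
z = 6*√7 (z = √(235 + 17) = √252 = 6*√7 ≈ 15.875)
g = √7/42 (g = 1/(6*√7 + ((2*√0)*(-7))*0) = 1/(6*√7 + ((2*0)*(-7))*0) = 1/(6*√7 + (0*(-7))*0) = 1/(6*√7 + 0*0) = 1/(6*√7 + 0) = 1/(6*√7) = √7/42 ≈ 0.062994)
g*V(-11) = (√7/42)*68 = 34*√7/21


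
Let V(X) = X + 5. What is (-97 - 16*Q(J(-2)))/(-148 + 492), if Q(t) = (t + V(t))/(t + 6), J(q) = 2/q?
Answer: -533/1720 ≈ -0.30988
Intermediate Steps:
V(X) = 5 + X
Q(t) = (5 + 2*t)/(6 + t) (Q(t) = (t + (5 + t))/(t + 6) = (5 + 2*t)/(6 + t))
(-97 - 16*Q(J(-2)))/(-148 + 492) = (-97 - 16*(5 + 2*(2/(-2)))/(6 + 2/(-2)))/(-148 + 492) = (-97 - 16*(5 + 2*(2*(-½)))/(6 + 2*(-½)))/344 = (-97 - 16*(5 + 2*(-1))/(6 - 1))*(1/344) = (-97 - 16*(5 - 2)/5)*(1/344) = (-97 - 16*3/5)*(1/344) = (-97 - 16*⅗)*(1/344) = (-97 - 48/5)*(1/344) = -533/5*1/344 = -533/1720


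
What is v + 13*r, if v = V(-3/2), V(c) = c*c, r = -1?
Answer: -43/4 ≈ -10.750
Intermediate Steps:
V(c) = c²
v = 9/4 (v = (-3/2)² = 9/4 ≈ 2.2500)
v + 13*r = 9/4 + 13*(-1) = 9/4 - 13 = -43/4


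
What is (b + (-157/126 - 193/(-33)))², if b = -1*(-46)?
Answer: 4918918225/1920996 ≈ 2560.6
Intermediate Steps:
b = 46
(b + (-157/126 - 193/(-33)))² = (46 + (-157/126 - 193/(-33)))² = (46 + (-157*1/126 - 193*(-1/33)))² = (46 + (-157/126 + 193/33))² = (46 + 6379/1386)² = (70135/1386)² = 4918918225/1920996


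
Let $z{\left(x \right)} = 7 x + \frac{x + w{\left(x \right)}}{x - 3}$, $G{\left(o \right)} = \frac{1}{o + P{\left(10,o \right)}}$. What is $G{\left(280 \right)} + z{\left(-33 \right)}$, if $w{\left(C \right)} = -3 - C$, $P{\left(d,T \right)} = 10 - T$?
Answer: $- \frac{13849}{60} \approx -230.82$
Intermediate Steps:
$G{\left(o \right)} = \frac{1}{10}$ ($G{\left(o \right)} = \frac{1}{o - \left(-10 + o\right)} = \frac{1}{10}$)
$z{\left(x \right)} = - \frac{3}{-3 + x} + 7 x$ ($z{\left(x \right)} = 7 x + \frac{x - \left(3 + x\right)}{x - 3} = 7 x - \frac{3}{-3 + x} = - \frac{3}{-3 + x} + 7 x$)
$G{\left(280 \right)} + z{\left(-33 \right)} = \frac{1}{10} + \frac{-3 - -693 + 7 \left(-33\right)^{2}}{-3 - 33} = \frac{1}{10} + \frac{-3 + 693 + 7 \cdot 1089}{-36} = \frac{1}{10} - \frac{-3 + 693 + 7623}{36} = \frac{1}{10} - \frac{2771}{12} = - \frac{13849}{60}$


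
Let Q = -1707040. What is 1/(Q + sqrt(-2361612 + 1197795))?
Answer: -1707040/2913986725417 - 3*I*sqrt(129313)/2913986725417 ≈ -5.8581e-7 - 3.7022e-10*I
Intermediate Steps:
1/(Q + sqrt(-2361612 + 1197795)) = 1/(-1707040 + sqrt(-2361612 + 1197795)) = 1/(-1707040 + sqrt(-1163817)) = 1/(-1707040 + 3*I*sqrt(129313))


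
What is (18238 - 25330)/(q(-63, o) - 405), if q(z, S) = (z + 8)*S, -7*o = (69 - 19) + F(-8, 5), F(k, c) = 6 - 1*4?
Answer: -49644/25 ≈ -1985.8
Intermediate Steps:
F(k, c) = 2 (F(k, c) = 6 - 4 = 2)
o = -52/7 (o = -((69 - 19) + 2)/7 = -(50 + 2)/7 = -⅐*52 = -52/7 ≈ -7.4286)
q(z, S) = S*(8 + z) (q(z, S) = (8 + z)*S = S*(8 + z))
(18238 - 25330)/(q(-63, o) - 405) = (18238 - 25330)/(-52*(8 - 63)/7 - 405) = -7092/(-52/7*(-55) - 405) = -7092/(2860/7 - 405) = -7092/25/7 = -7092*7/25 = -49644/25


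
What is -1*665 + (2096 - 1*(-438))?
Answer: 1869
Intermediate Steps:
-1*665 + (2096 - 1*(-438)) = -665 + (2096 + 438) = -665 + 2534 = 1869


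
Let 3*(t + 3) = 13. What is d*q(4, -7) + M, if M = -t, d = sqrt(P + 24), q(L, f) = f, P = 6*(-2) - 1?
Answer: -4/3 - 7*sqrt(11) ≈ -24.550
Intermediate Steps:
P = -13 (P = -12 - 1 = -13)
t = 4/3 (t = -3 + (1/3)*13 = -3 + 13/3 = 4/3 ≈ 1.3333)
d = sqrt(11) (d = sqrt(-13 + 24) = sqrt(11) ≈ 3.3166)
M = -4/3 (M = -1*4/3 = -4/3 ≈ -1.3333)
d*q(4, -7) + M = sqrt(11)*(-7) - 4/3 = -7*sqrt(11) - 4/3 = -4/3 - 7*sqrt(11)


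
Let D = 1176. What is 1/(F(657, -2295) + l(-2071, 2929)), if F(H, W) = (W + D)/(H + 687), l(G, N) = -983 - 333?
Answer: -448/589941 ≈ -0.00075940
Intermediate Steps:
l(G, N) = -1316
F(H, W) = (1176 + W)/(687 + H) (F(H, W) = (W + 1176)/(H + 687) = (1176 + W)/(687 + H))
1/(F(657, -2295) + l(-2071, 2929)) = 1/((1176 - 2295)/(687 + 657) - 1316) = 1/(-1119/1344 - 1316) = 1/((1/1344)*(-1119) - 1316) = 1/(-373/448 - 1316) = 1/(-589941/448) = -448/589941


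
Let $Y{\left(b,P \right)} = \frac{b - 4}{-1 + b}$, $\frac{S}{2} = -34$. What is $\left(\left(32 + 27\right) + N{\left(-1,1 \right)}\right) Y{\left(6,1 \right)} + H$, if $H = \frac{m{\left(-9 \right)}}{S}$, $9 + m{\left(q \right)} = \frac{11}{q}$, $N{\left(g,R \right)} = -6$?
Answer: $\frac{16333}{765} \approx 21.35$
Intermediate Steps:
$S = -68$ ($S = 2 \left(-34\right) = -68$)
$m{\left(q \right)} = -9 + \frac{11}{q}$
$H = \frac{23}{153}$ ($H = \frac{-9 + \frac{11}{-9}}{-68} = \left(-9 + 11 \left(- \frac{1}{9}\right)\right) \left(- \frac{1}{68}\right) = \left(-9 - \frac{11}{9}\right) \left(- \frac{1}{68}\right) = \left(- \frac{92}{9}\right) \left(- \frac{1}{68}\right) = \frac{23}{153} \approx 0.15033$)
$Y{\left(b,P \right)} = \frac{-4 + b}{-1 + b}$
$\left(\left(32 + 27\right) + N{\left(-1,1 \right)}\right) Y{\left(6,1 \right)} + H = \left(\left(32 + 27\right) - 6\right) \frac{-4 + 6}{-1 + 6} + \frac{23}{153} = \left(59 - 6\right) \frac{1}{5} \cdot 2 + \frac{23}{153} = 53 \cdot \frac{1}{5} \cdot 2 + \frac{23}{153} = 53 \cdot \frac{2}{5} + \frac{23}{153} = \frac{106}{5} + \frac{23}{153} = \frac{16333}{765}$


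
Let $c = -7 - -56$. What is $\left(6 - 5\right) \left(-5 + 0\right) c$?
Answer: $-245$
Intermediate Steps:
$c = 49$ ($c = -7 + 56 = 49$)
$\left(6 - 5\right) \left(-5 + 0\right) c = \left(6 - 5\right) \left(-5 + 0\right) 49 = 1 \left(-5\right) 49 = \left(-5\right) 49 = -245$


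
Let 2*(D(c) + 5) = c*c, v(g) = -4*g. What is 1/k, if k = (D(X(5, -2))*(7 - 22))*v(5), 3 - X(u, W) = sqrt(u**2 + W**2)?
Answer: -7/9750 - sqrt(29)/6500 ≈ -0.0015464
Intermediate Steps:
X(u, W) = 3 - sqrt(W**2 + u**2) (X(u, W) = 3 - sqrt(u**2 + W**2) = 3 - sqrt(W**2 + u**2))
D(c) = -5 + c**2/2 (D(c) = -5 + (c*c)/2 = -5 + c**2/2)
k = -1500 + 150*(3 - sqrt(29))**2 (k = ((-5 + (3 - sqrt((-2)**2 + 5**2))**2/2)*(7 - 22))*(-4*5) = ((-5 + (3 - sqrt(4 + 25))**2/2)*(-15))*(-20) = ((-5 + (3 - sqrt(29))**2/2)*(-15))*(-20) = (75 - 15*(3 - sqrt(29))**2/2)*(-20) = -1500 + 150*(3 - sqrt(29))**2 ≈ -646.65)
1/k = 1/(4200 - 900*sqrt(29))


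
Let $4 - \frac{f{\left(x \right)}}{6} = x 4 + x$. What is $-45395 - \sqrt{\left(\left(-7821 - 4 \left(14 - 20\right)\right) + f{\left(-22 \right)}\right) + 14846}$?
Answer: $-45395 - \sqrt{7733} \approx -45483.0$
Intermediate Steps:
$f{\left(x \right)} = 24 - 30 x$ ($f{\left(x \right)} = 24 - 6 \left(x 4 + x\right) = 24 - 6 \left(4 x + x\right) = 24 - 6 \cdot 5 x = 24 - 30 x$)
$-45395 - \sqrt{\left(\left(-7821 - 4 \left(14 - 20\right)\right) + f{\left(-22 \right)}\right) + 14846} = -45395 - \sqrt{\left(\left(-7821 - 4 \left(14 - 20\right)\right) + \left(24 - -660\right)\right) + 14846} = -45395 - \sqrt{\left(\left(-7821 - -24\right) + \left(24 + 660\right)\right) + 14846} = -45395 - \sqrt{\left(\left(-7821 + 24\right) + 684\right) + 14846} = -45395 - \sqrt{\left(-7797 + 684\right) + 14846} = -45395 - \sqrt{-7113 + 14846} = -45395 - \sqrt{7733}$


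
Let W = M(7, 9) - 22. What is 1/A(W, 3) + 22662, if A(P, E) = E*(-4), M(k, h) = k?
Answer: 271943/12 ≈ 22662.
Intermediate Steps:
W = -15 (W = 7 - 22 = -15)
A(P, E) = -4*E
1/A(W, 3) + 22662 = 1/(-4*3) + 22662 = 1/(-12) + 22662 = -1/12 + 22662 = 271943/12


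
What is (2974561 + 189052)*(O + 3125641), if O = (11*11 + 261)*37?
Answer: 9933033007075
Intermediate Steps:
O = 14134 (O = (121 + 261)*37 = 382*37 = 14134)
(2974561 + 189052)*(O + 3125641) = (2974561 + 189052)*(14134 + 3125641) = 3163613*3139775 = 9933033007075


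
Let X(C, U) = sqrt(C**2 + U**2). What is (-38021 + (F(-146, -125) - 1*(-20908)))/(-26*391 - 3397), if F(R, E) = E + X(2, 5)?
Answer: 5746/4521 - sqrt(29)/13563 ≈ 1.2706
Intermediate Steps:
F(R, E) = E + sqrt(29) (F(R, E) = E + sqrt(2**2 + 5**2) = E + sqrt(4 + 25) = E + sqrt(29))
(-38021 + (F(-146, -125) - 1*(-20908)))/(-26*391 - 3397) = (-38021 + ((-125 + sqrt(29)) - 1*(-20908)))/(-26*391 - 3397) = (-38021 + ((-125 + sqrt(29)) + 20908))/(-10166 - 3397) = (-38021 + (20783 + sqrt(29)))/(-13563) = (-17238 + sqrt(29))*(-1/13563) = 5746/4521 - sqrt(29)/13563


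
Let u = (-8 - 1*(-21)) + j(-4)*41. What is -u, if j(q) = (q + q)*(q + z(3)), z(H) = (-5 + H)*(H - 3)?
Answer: -1325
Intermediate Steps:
z(H) = (-5 + H)*(-3 + H)
j(q) = 2*q² (j(q) = (q + q)*(q + (15 + 3² - 8*3)) = (2*q)*(q + (15 + 9 - 24)) = (2*q)*(q + 0) = (2*q)*q = 2*q²)
u = 1325 (u = (-8 - 1*(-21)) + (2*(-4)²)*41 = (-8 + 21) + (2*16)*41 = 13 + 32*41 = 13 + 1312 = 1325)
-u = -1*1325 = -1325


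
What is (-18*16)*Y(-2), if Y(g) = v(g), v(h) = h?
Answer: 576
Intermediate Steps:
Y(g) = g
(-18*16)*Y(-2) = -18*16*(-2) = -288*(-2) = 576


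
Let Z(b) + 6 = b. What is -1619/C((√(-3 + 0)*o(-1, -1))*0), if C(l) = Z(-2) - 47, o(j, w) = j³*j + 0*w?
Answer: 1619/55 ≈ 29.436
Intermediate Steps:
Z(b) = -6 + b
o(j, w) = j⁴ (o(j, w) = j⁴ + 0 = j⁴)
C(l) = -55 (C(l) = (-6 - 2) - 47 = -8 - 47 = -55)
-1619/C((√(-3 + 0)*o(-1, -1))*0) = -1619/(-55) = -1619*(-1/55) = 1619/55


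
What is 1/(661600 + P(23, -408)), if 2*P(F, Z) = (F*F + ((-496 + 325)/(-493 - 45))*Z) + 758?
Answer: 538/356252119 ≈ 1.5102e-6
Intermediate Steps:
P(F, Z) = 379 + F**2/2 + 171*Z/1076 (P(F, Z) = ((F*F + ((-496 + 325)/(-493 - 45))*Z) + 758)/2 = ((F**2 + (-171/(-538))*Z) + 758)/2 = ((F**2 + (-171*(-1/538))*Z) + 758)/2 = ((F**2 + 171*Z/538) + 758)/2 = (758 + F**2 + 171*Z/538)/2 = 379 + F**2/2 + 171*Z/1076)
1/(661600 + P(23, -408)) = 1/(661600 + (379 + (1/2)*23**2 + (171/1076)*(-408))) = 1/(661600 + (379 + (1/2)*529 - 17442/269)) = 1/(661600 + (379 + 529/2 - 17442/269)) = 1/(661600 + 311319/538) = 1/(356252119/538) = 538/356252119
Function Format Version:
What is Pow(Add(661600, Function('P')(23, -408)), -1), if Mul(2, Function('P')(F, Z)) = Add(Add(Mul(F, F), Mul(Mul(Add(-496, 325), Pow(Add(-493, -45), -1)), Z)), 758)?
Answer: Rational(538, 356252119) ≈ 1.5102e-6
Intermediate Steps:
Function('P')(F, Z) = Add(379, Mul(Rational(1, 2), Pow(F, 2)), Mul(Rational(171, 1076), Z)) (Function('P')(F, Z) = Mul(Rational(1, 2), Add(Add(Mul(F, F), Mul(Mul(Add(-496, 325), Pow(Add(-493, -45), -1)), Z)), 758)) = Mul(Rational(1, 2), Add(Add(Pow(F, 2), Mul(Mul(-171, Pow(-538, -1)), Z)), 758)) = Mul(Rational(1, 2), Add(Add(Pow(F, 2), Mul(Mul(-171, Rational(-1, 538)), Z)), 758)) = Mul(Rational(1, 2), Add(Add(Pow(F, 2), Mul(Rational(171, 538), Z)), 758)) = Mul(Rational(1, 2), Add(758, Pow(F, 2), Mul(Rational(171, 538), Z))) = Add(379, Mul(Rational(1, 2), Pow(F, 2)), Mul(Rational(171, 1076), Z)))
Pow(Add(661600, Function('P')(23, -408)), -1) = Pow(Add(661600, Add(379, Mul(Rational(1, 2), Pow(23, 2)), Mul(Rational(171, 1076), -408))), -1) = Pow(Add(661600, Add(379, Mul(Rational(1, 2), 529), Rational(-17442, 269))), -1) = Pow(Add(661600, Add(379, Rational(529, 2), Rational(-17442, 269))), -1) = Pow(Add(661600, Rational(311319, 538)), -1) = Pow(Rational(356252119, 538), -1) = Rational(538, 356252119)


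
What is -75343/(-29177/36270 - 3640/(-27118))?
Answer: 407170900890/3621973 ≈ 1.1242e+5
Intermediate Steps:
-75343/(-29177/36270 - 3640/(-27118)) = -75343/(-29177*1/36270 - 3640*(-1/27118)) = -75343/(-29177/36270 + 20/149) = -75343/(-3621973/5404230) = -75343*(-5404230/3621973) = 407170900890/3621973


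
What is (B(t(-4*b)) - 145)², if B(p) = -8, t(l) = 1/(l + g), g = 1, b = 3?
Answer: 23409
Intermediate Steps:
t(l) = 1/(1 + l) (t(l) = 1/(l + 1) = 1/(1 + l))
(B(t(-4*b)) - 145)² = (-8 - 145)² = (-153)² = 23409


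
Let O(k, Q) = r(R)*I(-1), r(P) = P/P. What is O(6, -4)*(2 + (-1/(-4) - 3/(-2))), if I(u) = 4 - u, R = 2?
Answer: 75/4 ≈ 18.750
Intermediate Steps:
r(P) = 1
O(k, Q) = 5 (O(k, Q) = 1*(4 - 1*(-1)) = 1*(4 + 1) = 1*5 = 5)
O(6, -4)*(2 + (-1/(-4) - 3/(-2))) = 5*(2 + (-1/(-4) - 3/(-2))) = 5*(2 + (-1*(-¼) - 3*(-½))) = 5*(2 + (¼ + 3/2)) = 5*(2 + 7/4) = 5*(15/4) = 75/4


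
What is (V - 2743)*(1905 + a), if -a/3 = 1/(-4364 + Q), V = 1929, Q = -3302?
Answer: -5943719331/3833 ≈ -1.5507e+6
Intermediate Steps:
a = 3/7666 (a = -3/(-4364 - 3302) = -3/(-7666) = -3*(-1/7666) = 3/7666 ≈ 0.00039134)
(V - 2743)*(1905 + a) = (1929 - 2743)*(1905 + 3/7666) = -814*14603733/7666 = -5943719331/3833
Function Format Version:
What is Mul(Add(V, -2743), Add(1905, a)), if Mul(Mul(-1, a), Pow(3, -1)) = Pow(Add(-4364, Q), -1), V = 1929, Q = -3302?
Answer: Rational(-5943719331, 3833) ≈ -1.5507e+6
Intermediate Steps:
a = Rational(3, 7666) (a = Mul(-3, Pow(Add(-4364, -3302), -1)) = Mul(-3, Pow(-7666, -1)) = Mul(-3, Rational(-1, 7666)) = Rational(3, 7666) ≈ 0.00039134)
Mul(Add(V, -2743), Add(1905, a)) = Mul(Add(1929, -2743), Add(1905, Rational(3, 7666))) = Mul(-814, Rational(14603733, 7666)) = Rational(-5943719331, 3833)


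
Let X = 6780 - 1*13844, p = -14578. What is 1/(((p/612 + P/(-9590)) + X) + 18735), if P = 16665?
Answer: 146727/1708700767 ≈ 8.5871e-5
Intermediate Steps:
X = -7064 (X = 6780 - 13844 = -7064)
1/(((p/612 + P/(-9590)) + X) + 18735) = 1/(((-14578/612 + 16665/(-9590)) - 7064) + 18735) = 1/(((-14578*1/612 + 16665*(-1/9590)) - 7064) + 18735) = 1/(((-7289/306 - 3333/1918) - 7064) + 18735) = 1/((-3750050/146727 - 7064) + 18735) = 1/(-1040229578/146727 + 18735) = 1/(1708700767/146727) = 146727/1708700767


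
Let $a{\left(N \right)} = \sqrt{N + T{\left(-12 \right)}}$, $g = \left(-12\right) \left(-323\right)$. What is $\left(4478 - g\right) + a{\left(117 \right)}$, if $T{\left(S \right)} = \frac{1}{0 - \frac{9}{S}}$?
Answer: $602 + \frac{\sqrt{1065}}{3} \approx 612.88$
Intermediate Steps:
$g = 3876$
$T{\left(S \right)} = - \frac{S}{9}$ ($T{\left(S \right)} = \frac{1}{\left(-9\right) \frac{1}{S}} = - \frac{S}{9}$)
$a{\left(N \right)} = \sqrt{\frac{4}{3} + N}$ ($a{\left(N \right)} = \sqrt{N - - \frac{4}{3}} = \sqrt{N + \frac{4}{3}} = \sqrt{\frac{4}{3} + N}$)
$\left(4478 - g\right) + a{\left(117 \right)} = \left(4478 - 3876\right) + \frac{\sqrt{12 + 9 \cdot 117}}{3} = \left(4478 - 3876\right) + \frac{\sqrt{12 + 1053}}{3} = 602 + \frac{\sqrt{1065}}{3}$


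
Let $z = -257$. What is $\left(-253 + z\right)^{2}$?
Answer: $260100$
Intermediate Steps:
$\left(-253 + z\right)^{2} = \left(-253 - 257\right)^{2} = \left(-510\right)^{2} = 260100$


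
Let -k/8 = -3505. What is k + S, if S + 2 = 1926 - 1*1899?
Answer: 28065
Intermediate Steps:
k = 28040 (k = -8*(-3505) = 28040)
S = 25 (S = -2 + (1926 - 1*1899) = -2 + (1926 - 1899) = -2 + 27 = 25)
k + S = 28040 + 25 = 28065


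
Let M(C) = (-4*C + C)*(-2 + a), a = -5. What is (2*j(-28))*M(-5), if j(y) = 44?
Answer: -9240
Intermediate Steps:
M(C) = 21*C (M(C) = (-4*C + C)*(-2 - 5) = -3*C*(-7) = 21*C)
(2*j(-28))*M(-5) = (2*44)*(21*(-5)) = 88*(-105) = -9240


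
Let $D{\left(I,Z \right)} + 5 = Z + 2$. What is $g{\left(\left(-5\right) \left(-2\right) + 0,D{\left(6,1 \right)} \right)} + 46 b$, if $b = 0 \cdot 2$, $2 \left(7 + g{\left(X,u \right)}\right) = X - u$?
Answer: $-1$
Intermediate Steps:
$D{\left(I,Z \right)} = -3 + Z$ ($D{\left(I,Z \right)} = -5 + \left(Z + 2\right) = -5 + \left(2 + Z\right) = -3 + Z$)
$g{\left(X,u \right)} = -7 + \frac{X}{2} - \frac{u}{2}$ ($g{\left(X,u \right)} = -7 + \frac{X - u}{2} = -7 + \left(\frac{X}{2} - \frac{u}{2}\right) = -7 + \frac{X}{2} - \frac{u}{2}$)
$b = 0$
$g{\left(\left(-5\right) \left(-2\right) + 0,D{\left(6,1 \right)} \right)} + 46 b = \left(-7 + \frac{\left(-5\right) \left(-2\right) + 0}{2} - \frac{-3 + 1}{2}\right) + 46 \cdot 0 = \left(-7 + \frac{10 + 0}{2} - -1\right) + 0 = \left(-7 + \frac{1}{2} \cdot 10 + 1\right) + 0 = \left(-7 + 5 + 1\right) + 0 = -1 + 0 = -1$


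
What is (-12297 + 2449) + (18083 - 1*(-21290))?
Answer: 29525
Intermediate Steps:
(-12297 + 2449) + (18083 - 1*(-21290)) = -9848 + (18083 + 21290) = -9848 + 39373 = 29525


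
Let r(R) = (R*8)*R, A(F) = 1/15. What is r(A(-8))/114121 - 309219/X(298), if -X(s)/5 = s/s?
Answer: 1587977167463/25677225 ≈ 61844.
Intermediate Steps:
A(F) = 1/15
X(s) = -5 (X(s) = -5*s/s = -5*1 = -5)
r(R) = 8*R² (r(R) = (8*R)*R = 8*R²)
r(A(-8))/114121 - 309219/X(298) = (8*(1/15)²)/114121 - 309219/(-5) = (8*(1/225))*(1/114121) - 309219*(-⅕) = (8/225)*(1/114121) + 309219/5 = 8/25677225 + 309219/5 = 1587977167463/25677225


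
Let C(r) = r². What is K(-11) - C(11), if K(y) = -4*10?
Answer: -161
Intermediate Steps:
K(y) = -40
K(-11) - C(11) = -40 - 1*11² = -40 - 1*121 = -40 - 121 = -161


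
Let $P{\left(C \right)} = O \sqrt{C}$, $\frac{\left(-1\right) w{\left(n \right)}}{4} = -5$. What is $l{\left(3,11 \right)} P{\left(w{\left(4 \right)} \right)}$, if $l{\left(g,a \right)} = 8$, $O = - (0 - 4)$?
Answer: $64 \sqrt{5} \approx 143.11$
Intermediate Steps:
$O = 4$ ($O = \left(-1\right) \left(-4\right) = 4$)
$w{\left(n \right)} = 20$ ($w{\left(n \right)} = \left(-4\right) \left(-5\right) = 20$)
$P{\left(C \right)} = 4 \sqrt{C}$
$l{\left(3,11 \right)} P{\left(w{\left(4 \right)} \right)} = 8 \cdot 4 \sqrt{20} = 8 \cdot 4 \cdot 2 \sqrt{5} = 8 \cdot 8 \sqrt{5} = 64 \sqrt{5}$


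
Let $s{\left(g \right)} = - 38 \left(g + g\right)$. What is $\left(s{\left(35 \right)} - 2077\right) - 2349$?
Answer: $-7086$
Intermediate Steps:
$s{\left(g \right)} = - 76 g$ ($s{\left(g \right)} = - 38 \cdot 2 g = - 76 g$)
$\left(s{\left(35 \right)} - 2077\right) - 2349 = \left(\left(-76\right) 35 - 2077\right) - 2349 = \left(-2660 - 2077\right) - 2349 = -4737 - 2349 = -7086$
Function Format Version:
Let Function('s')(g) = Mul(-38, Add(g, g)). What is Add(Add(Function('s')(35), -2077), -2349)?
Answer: -7086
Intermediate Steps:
Function('s')(g) = Mul(-76, g) (Function('s')(g) = Mul(-38, Mul(2, g)) = Mul(-76, g))
Add(Add(Function('s')(35), -2077), -2349) = Add(Add(Mul(-76, 35), -2077), -2349) = Add(Add(-2660, -2077), -2349) = Add(-4737, -2349) = -7086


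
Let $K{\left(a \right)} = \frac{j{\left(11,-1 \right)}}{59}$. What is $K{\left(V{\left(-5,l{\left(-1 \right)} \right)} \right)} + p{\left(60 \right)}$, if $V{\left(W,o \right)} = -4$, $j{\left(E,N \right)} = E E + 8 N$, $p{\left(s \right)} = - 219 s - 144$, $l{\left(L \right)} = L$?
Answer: $- \frac{783643}{59} \approx -13282.0$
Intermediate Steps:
$p{\left(s \right)} = -144 - 219 s$
$j{\left(E,N \right)} = E^{2} + 8 N$
$K{\left(a \right)} = \frac{113}{59}$ ($K{\left(a \right)} = \frac{11^{2} + 8 \left(-1\right)}{59} = \left(121 - 8\right) \frac{1}{59} = 113 \cdot \frac{1}{59} = \frac{113}{59}$)
$K{\left(V{\left(-5,l{\left(-1 \right)} \right)} \right)} + p{\left(60 \right)} = \frac{113}{59} - 13284 = - \frac{783643}{59}$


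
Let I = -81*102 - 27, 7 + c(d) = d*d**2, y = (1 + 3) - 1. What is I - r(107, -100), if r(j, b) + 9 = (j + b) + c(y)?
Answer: -8307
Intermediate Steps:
y = 3 (y = 4 - 1 = 3)
c(d) = -7 + d**3 (c(d) = -7 + d*d**2 = -7 + d**3)
I = -8289 (I = -8262 - 27 = -8289)
r(j, b) = 11 + b + j (r(j, b) = -9 + ((j + b) + (-7 + 3**3)) = -9 + ((b + j) + (-7 + 27)) = -9 + ((b + j) + 20) = -9 + (20 + b + j) = 11 + b + j)
I - r(107, -100) = -8289 - (11 - 100 + 107) = -8289 - 1*18 = -8289 - 18 = -8307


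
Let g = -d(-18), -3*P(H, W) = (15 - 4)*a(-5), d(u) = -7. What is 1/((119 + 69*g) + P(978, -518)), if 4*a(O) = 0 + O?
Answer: 12/7279 ≈ 0.0016486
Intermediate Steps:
a(O) = O/4 (a(O) = (0 + O)/4 = O/4)
P(H, W) = 55/12 (P(H, W) = -(15 - 4)*(¼)*(-5)/3 = -11*(-5)/(3*4) = -⅓*(-55/4) = 55/12)
g = 7 (g = -1*(-7) = 7)
1/((119 + 69*g) + P(978, -518)) = 1/((119 + 69*7) + 55/12) = 1/((119 + 483) + 55/12) = 1/(602 + 55/12) = 1/(7279/12) = 12/7279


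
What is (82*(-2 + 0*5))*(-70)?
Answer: 11480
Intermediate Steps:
(82*(-2 + 0*5))*(-70) = (82*(-2 + 0))*(-70) = (82*(-2))*(-70) = -164*(-70) = 11480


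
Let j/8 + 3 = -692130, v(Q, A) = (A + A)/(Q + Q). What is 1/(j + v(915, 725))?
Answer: -183/1013282567 ≈ -1.8060e-7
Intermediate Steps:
v(Q, A) = A/Q (v(Q, A) = (2*A)/((2*Q)) = (2*A)*(1/(2*Q)) = A/Q)
j = -5537064 (j = -24 + 8*(-692130) = -24 - 5537040 = -5537064)
1/(j + v(915, 725)) = 1/(-5537064 + 725/915) = 1/(-5537064 + 725*(1/915)) = 1/(-5537064 + 145/183) = 1/(-1013282567/183) = -183/1013282567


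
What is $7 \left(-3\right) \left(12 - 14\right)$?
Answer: $42$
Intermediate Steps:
$7 \left(-3\right) \left(12 - 14\right) = \left(-21\right) \left(-2\right) = 42$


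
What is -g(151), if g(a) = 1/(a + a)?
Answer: -1/302 ≈ -0.0033113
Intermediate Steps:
g(a) = 1/(2*a)
-g(151) = -1/(2*151) = -1*1/302 = -1/302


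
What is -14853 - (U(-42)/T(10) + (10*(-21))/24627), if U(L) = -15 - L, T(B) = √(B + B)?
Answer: -121928207/8209 - 27*√5/10 ≈ -14859.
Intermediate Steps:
T(B) = √2*√B (T(B) = √(2*B) = √2*√B)
-14853 - (U(-42)/T(10) + (10*(-21))/24627) = -14853 - ((-15 - 1*(-42))/((√2*√10)) + (10*(-21))/24627) = -14853 - ((-15 + 42)/((2*√5)) - 210*1/24627) = -14853 - (27*(√5/10) - 70/8209) = -14853 - (27*√5/10 - 70/8209) = -14853 - (-70/8209 + 27*√5/10) = -14853 + (70/8209 - 27*√5/10) = -121928207/8209 - 27*√5/10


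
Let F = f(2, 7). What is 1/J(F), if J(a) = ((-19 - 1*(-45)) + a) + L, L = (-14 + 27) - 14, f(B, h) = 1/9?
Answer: 9/226 ≈ 0.039823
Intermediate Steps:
f(B, h) = ⅑
F = ⅑ ≈ 0.11111
L = -1 (L = 13 - 14 = -1)
J(a) = 25 + a (J(a) = ((-19 - 1*(-45)) + a) - 1 = ((-19 + 45) + a) - 1 = (26 + a) - 1 = 25 + a)
1/J(F) = 1/(25 + ⅑) = 1/(226/9) = 9/226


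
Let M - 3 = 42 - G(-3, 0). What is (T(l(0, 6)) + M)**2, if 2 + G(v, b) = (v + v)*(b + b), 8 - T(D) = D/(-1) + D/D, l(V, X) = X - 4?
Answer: 3136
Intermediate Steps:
l(V, X) = -4 + X
T(D) = 7 + D (T(D) = 8 - (D/(-1) + D/D) = 8 - (D*(-1) + 1) = 8 - (-D + 1) = 8 - (1 - D) = 8 + (-1 + D) = 7 + D)
G(v, b) = -2 + 4*b*v (G(v, b) = -2 + (v + v)*(b + b) = -2 + (2*v)*(2*b) = -2 + 4*b*v)
M = 47 (M = 3 + (42 - (-2 + 4*0*(-3))) = 3 + (42 - (-2 + 0)) = 3 + (42 - 1*(-2)) = 3 + (42 + 2) = 3 + 44 = 47)
(T(l(0, 6)) + M)**2 = ((7 + (-4 + 6)) + 47)**2 = ((7 + 2) + 47)**2 = (9 + 47)**2 = 56**2 = 3136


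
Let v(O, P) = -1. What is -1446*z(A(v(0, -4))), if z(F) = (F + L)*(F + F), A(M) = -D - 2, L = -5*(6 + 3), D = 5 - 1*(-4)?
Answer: -1781472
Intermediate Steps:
D = 9 (D = 5 + 4 = 9)
L = -45 (L = -5*9 = -45)
A(M) = -11 (A(M) = -1*9 - 2 = -9 - 2 = -11)
z(F) = 2*F*(-45 + F) (z(F) = (F - 45)*(F + F) = (-45 + F)*(2*F) = 2*F*(-45 + F))
-1446*z(A(v(0, -4))) = -2892*(-11)*(-45 - 11) = -2892*(-11)*(-56) = -1446*1232 = -1781472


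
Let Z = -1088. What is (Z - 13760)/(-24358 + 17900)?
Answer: 7424/3229 ≈ 2.2992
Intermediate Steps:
(Z - 13760)/(-24358 + 17900) = (-1088 - 13760)/(-24358 + 17900) = -14848/(-6458) = -14848*(-1/6458) = 7424/3229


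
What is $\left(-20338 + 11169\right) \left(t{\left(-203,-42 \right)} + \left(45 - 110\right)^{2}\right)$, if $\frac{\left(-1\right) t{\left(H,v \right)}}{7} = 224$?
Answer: $-24362033$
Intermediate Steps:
$t{\left(H,v \right)} = -1568$ ($t{\left(H,v \right)} = \left(-7\right) 224 = -1568$)
$\left(-20338 + 11169\right) \left(t{\left(-203,-42 \right)} + \left(45 - 110\right)^{2}\right) = \left(-20338 + 11169\right) \left(-1568 + \left(45 - 110\right)^{2}\right) = - 9169 \left(-1568 + \left(-65\right)^{2}\right) = - 9169 \left(-1568 + 4225\right) = \left(-9169\right) 2657 = -24362033$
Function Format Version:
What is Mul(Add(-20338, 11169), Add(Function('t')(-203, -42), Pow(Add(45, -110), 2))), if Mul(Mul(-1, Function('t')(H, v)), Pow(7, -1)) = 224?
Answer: -24362033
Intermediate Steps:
Function('t')(H, v) = -1568 (Function('t')(H, v) = Mul(-7, 224) = -1568)
Mul(Add(-20338, 11169), Add(Function('t')(-203, -42), Pow(Add(45, -110), 2))) = Mul(Add(-20338, 11169), Add(-1568, Pow(Add(45, -110), 2))) = Mul(-9169, Add(-1568, Pow(-65, 2))) = Mul(-9169, Add(-1568, 4225)) = Mul(-9169, 2657) = -24362033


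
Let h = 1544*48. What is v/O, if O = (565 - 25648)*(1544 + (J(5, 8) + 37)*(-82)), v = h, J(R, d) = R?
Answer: 6176/3971475 ≈ 0.0015551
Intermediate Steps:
h = 74112
v = 74112
O = 47657700 (O = (565 - 25648)*(1544 + (5 + 37)*(-82)) = -25083*(1544 + 42*(-82)) = -25083*(1544 - 3444) = -25083*(-1900) = 47657700)
v/O = 74112/47657700 = 74112*(1/47657700) = 6176/3971475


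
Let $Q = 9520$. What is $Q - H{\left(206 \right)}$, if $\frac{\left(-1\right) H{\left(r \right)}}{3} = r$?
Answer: $10138$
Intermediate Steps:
$H{\left(r \right)} = - 3 r$
$Q - H{\left(206 \right)} = 9520 - \left(-3\right) 206 = 9520 - -618 = 9520 + 618 = 10138$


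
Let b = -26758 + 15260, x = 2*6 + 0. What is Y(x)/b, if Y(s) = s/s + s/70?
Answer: -41/402430 ≈ -0.00010188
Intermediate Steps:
x = 12 (x = 12 + 0 = 12)
b = -11498
Y(s) = 1 + s/70 (Y(s) = 1 + s*(1/70) = 1 + s/70)
Y(x)/b = (1 + (1/70)*12)/(-11498) = (1 + 6/35)*(-1/11498) = (41/35)*(-1/11498) = -41/402430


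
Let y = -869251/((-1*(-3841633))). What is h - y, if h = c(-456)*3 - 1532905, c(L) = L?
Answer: -5894112918558/3841633 ≈ -1.5343e+6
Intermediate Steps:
h = -1534273 (h = -456*3 - 1532905 = -1368 - 1532905 = -1534273)
y = -869251/3841633 ≈ -0.22627
h - y = -1534273 - 1*(-869251/3841633) = -1534273 + 869251/3841633 = -5894112918558/3841633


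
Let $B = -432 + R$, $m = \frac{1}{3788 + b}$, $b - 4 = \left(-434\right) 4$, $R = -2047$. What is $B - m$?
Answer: $- \frac{5096825}{2056} \approx -2479.0$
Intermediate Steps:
$b = -1732$ ($b = 4 - 1736 = -1732$)
$m = \frac{1}{2056}$ ($m = \frac{1}{3788 - 1732} = \frac{1}{2056} \approx 0.00048638$)
$B = -2479$ ($B = -432 - 2047 = -2479$)
$B - m = -2479 - \frac{1}{2056} = - \frac{5096825}{2056}$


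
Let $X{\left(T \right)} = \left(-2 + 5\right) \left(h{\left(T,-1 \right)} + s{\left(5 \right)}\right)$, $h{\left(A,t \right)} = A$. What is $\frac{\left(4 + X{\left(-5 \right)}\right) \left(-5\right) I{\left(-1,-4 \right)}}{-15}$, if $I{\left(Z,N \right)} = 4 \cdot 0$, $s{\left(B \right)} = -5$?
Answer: $0$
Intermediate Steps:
$I{\left(Z,N \right)} = 0$
$X{\left(T \right)} = -15 + 3 T$ ($X{\left(T \right)} = \left(-2 + 5\right) \left(T - 5\right) = 3 \left(-5 + T\right) = -15 + 3 T$)
$\frac{\left(4 + X{\left(-5 \right)}\right) \left(-5\right) I{\left(-1,-4 \right)}}{-15} = \frac{\left(4 + \left(-15 + 3 \left(-5\right)\right)\right) \left(-5\right) 0}{-15} = \left(4 - 30\right) \left(-5\right) 0 \left(- \frac{1}{15}\right) = \left(-26\right) \left(-5\right) 0 \left(- \frac{1}{15}\right) = 130 \cdot 0 \left(- \frac{1}{15}\right) = 0 \left(- \frac{1}{15}\right) = 0$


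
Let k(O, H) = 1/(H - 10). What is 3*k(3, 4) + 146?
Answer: 291/2 ≈ 145.50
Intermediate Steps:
k(O, H) = 1/(-10 + H)
3*k(3, 4) + 146 = 3/(-10 + 4) + 146 = 3/(-6) + 146 = 3*(-1/6) + 146 = -1/2 + 146 = 291/2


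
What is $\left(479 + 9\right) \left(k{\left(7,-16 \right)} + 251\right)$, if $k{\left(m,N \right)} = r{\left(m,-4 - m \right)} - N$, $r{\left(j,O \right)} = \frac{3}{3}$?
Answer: $130784$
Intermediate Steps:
$r{\left(j,O \right)} = 1$ ($r{\left(j,O \right)} = 3 \cdot \frac{1}{3} = 1$)
$k{\left(m,N \right)} = 1 - N$
$\left(479 + 9\right) \left(k{\left(7,-16 \right)} + 251\right) = \left(479 + 9\right) \left(\left(1 - -16\right) + 251\right) = 488 \left(\left(1 + 16\right) + 251\right) = 488 \left(17 + 251\right) = 488 \cdot 268 = 130784$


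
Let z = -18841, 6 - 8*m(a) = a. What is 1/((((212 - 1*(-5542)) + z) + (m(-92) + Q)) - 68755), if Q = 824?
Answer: -4/324023 ≈ -1.2345e-5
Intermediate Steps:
m(a) = 3/4 - a/8
1/((((212 - 1*(-5542)) + z) + (m(-92) + Q)) - 68755) = 1/((((212 - 1*(-5542)) - 18841) + ((3/4 - 1/8*(-92)) + 824)) - 68755) = 1/((((212 + 5542) - 18841) + ((3/4 + 23/2) + 824)) - 68755) = 1/(((5754 - 18841) + (49/4 + 824)) - 68755) = 1/((-13087 + 3345/4) - 68755) = 1/(-49003/4 - 68755) = 1/(-324023/4) = -4/324023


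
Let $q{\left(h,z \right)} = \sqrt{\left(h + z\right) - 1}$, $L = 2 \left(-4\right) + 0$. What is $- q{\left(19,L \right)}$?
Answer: $- \sqrt{10} \approx -3.1623$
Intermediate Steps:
$L = -8$ ($L = -8 + 0 = -8$)
$q{\left(h,z \right)} = \sqrt{-1 + h + z}$
$- q{\left(19,L \right)} = - \sqrt{-1 + 19 - 8} = - \sqrt{10}$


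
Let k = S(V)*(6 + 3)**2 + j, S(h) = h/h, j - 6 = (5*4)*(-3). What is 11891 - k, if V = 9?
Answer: 11864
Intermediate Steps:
j = -54 (j = 6 + (5*4)*(-3) = 6 + 20*(-3) = 6 - 60 = -54)
S(h) = 1
k = 27 (k = 1*(6 + 3)**2 - 54 = 1*9**2 - 54 = 1*81 - 54 = 81 - 54 = 27)
11891 - k = 11891 - 1*27 = 11891 - 27 = 11864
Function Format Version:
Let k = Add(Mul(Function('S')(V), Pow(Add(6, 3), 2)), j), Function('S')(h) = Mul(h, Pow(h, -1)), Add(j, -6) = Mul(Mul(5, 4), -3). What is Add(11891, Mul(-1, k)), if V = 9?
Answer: 11864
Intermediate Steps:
j = -54 (j = Add(6, Mul(Mul(5, 4), -3)) = Add(6, Mul(20, -3)) = Add(6, -60) = -54)
Function('S')(h) = 1
k = 27 (k = Add(Mul(1, Pow(Add(6, 3), 2)), -54) = Add(Mul(1, Pow(9, 2)), -54) = Add(Mul(1, 81), -54) = Add(81, -54) = 27)
Add(11891, Mul(-1, k)) = Add(11891, Mul(-1, 27)) = Add(11891, -27) = 11864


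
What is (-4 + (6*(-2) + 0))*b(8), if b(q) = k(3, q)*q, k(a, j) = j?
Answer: -1024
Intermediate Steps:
b(q) = q² (b(q) = q*q = q²)
(-4 + (6*(-2) + 0))*b(8) = (-4 + (6*(-2) + 0))*8² = (-4 + (-12 + 0))*64 = (-4 - 12)*64 = -16*64 = -1024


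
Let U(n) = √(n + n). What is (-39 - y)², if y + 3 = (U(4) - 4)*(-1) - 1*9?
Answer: 969 - 124*√2 ≈ 793.64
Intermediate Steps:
U(n) = √2*√n (U(n) = √(2*n) = √2*√n)
y = -8 - 2*√2 (y = -3 + ((√2*√4 - 4)*(-1) - 1*9) = -3 + ((√2*2 - 4)*(-1) - 9) = -3 + ((2*√2 - 4)*(-1) - 9) = -3 + ((-4 + 2*√2)*(-1) - 9) = -3 + ((4 - 2*√2) - 9) = -3 + (-5 - 2*√2) = -8 - 2*√2 ≈ -10.828)
(-39 - y)² = (-39 - (-8 - 2*√2))² = (-39 + (8 + 2*√2))² = (-31 + 2*√2)²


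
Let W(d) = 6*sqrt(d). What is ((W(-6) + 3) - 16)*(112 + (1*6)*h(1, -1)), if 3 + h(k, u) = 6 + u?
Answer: -1612 + 744*I*sqrt(6) ≈ -1612.0 + 1822.4*I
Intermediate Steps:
h(k, u) = 3 + u (h(k, u) = -3 + (6 + u) = 3 + u)
((W(-6) + 3) - 16)*(112 + (1*6)*h(1, -1)) = ((6*sqrt(-6) + 3) - 16)*(112 + (1*6)*(3 - 1)) = ((6*(I*sqrt(6)) + 3) - 16)*(112 + 6*2) = ((6*I*sqrt(6) + 3) - 16)*(112 + 12) = ((3 + 6*I*sqrt(6)) - 16)*124 = (-13 + 6*I*sqrt(6))*124 = -1612 + 744*I*sqrt(6)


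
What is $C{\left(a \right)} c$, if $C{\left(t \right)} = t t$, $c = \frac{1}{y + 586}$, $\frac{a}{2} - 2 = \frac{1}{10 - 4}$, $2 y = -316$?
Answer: $\frac{169}{3852} \approx 0.043873$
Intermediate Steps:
$y = -158$ ($y = \frac{1}{2} \left(-316\right) = -158$)
$a = \frac{13}{3}$ ($a = 4 + \frac{2}{10 - 4} = 4 + \frac{2}{6} = 4 + 2 \cdot \frac{1}{6} = 4 + \frac{1}{3} = \frac{13}{3} \approx 4.3333$)
$c = \frac{1}{428}$ ($c = \frac{1}{-158 + 586} = \frac{1}{428} \approx 0.0023364$)
$C{\left(t \right)} = t^{2}$
$C{\left(a \right)} c = \left(\frac{13}{3}\right)^{2} \cdot \frac{1}{428} = \frac{169}{9} \cdot \frac{1}{428} = \frac{169}{3852}$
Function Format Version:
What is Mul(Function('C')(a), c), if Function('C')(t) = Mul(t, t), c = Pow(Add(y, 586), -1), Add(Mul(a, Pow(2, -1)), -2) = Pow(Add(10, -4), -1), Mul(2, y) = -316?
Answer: Rational(169, 3852) ≈ 0.043873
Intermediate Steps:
y = -158 (y = Mul(Rational(1, 2), -316) = -158)
a = Rational(13, 3) (a = Add(4, Mul(2, Pow(Add(10, -4), -1))) = Add(4, Mul(2, Pow(6, -1))) = Add(4, Mul(2, Rational(1, 6))) = Add(4, Rational(1, 3)) = Rational(13, 3) ≈ 4.3333)
c = Rational(1, 428) (c = Pow(Add(-158, 586), -1) = Pow(428, -1) = Rational(1, 428) ≈ 0.0023364)
Function('C')(t) = Pow(t, 2)
Mul(Function('C')(a), c) = Mul(Pow(Rational(13, 3), 2), Rational(1, 428)) = Mul(Rational(169, 9), Rational(1, 428)) = Rational(169, 3852)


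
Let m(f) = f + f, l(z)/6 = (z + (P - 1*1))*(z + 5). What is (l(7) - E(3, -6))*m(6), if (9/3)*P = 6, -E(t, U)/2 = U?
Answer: 6768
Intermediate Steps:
E(t, U) = -2*U
P = 2 (P = (1/3)*6 = 2)
l(z) = 6*(1 + z)*(5 + z) (l(z) = 6*((z + (2 - 1*1))*(z + 5)) = 6*((z + (2 - 1))*(5 + z)) = 6*((z + 1)*(5 + z)) = 6*((1 + z)*(5 + z)) = 6*(1 + z)*(5 + z))
m(f) = 2*f
(l(7) - E(3, -6))*m(6) = ((30 + 6*7**2 + 36*7) - (-2)*(-6))*(2*6) = ((30 + 6*49 + 252) - 1*12)*12 = ((30 + 294 + 252) - 12)*12 = (576 - 12)*12 = 564*12 = 6768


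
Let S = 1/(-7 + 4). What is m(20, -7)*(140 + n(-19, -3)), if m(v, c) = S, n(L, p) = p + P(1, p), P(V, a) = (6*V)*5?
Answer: -167/3 ≈ -55.667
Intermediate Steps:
P(V, a) = 30*V
n(L, p) = 30 + p (n(L, p) = p + 30*1 = p + 30 = 30 + p)
S = -⅓ (S = 1/(-3) = -⅓ ≈ -0.33333)
m(v, c) = -⅓
m(20, -7)*(140 + n(-19, -3)) = -(140 + (30 - 3))/3 = -(140 + 27)/3 = -⅓*167 = -167/3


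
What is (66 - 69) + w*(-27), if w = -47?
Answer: 1266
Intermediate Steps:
(66 - 69) + w*(-27) = (66 - 69) - 47*(-27) = -3 + 1269 = 1266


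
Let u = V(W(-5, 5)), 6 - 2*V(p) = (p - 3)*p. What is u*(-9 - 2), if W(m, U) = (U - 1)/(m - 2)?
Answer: -1067/49 ≈ -21.776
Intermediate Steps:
W(m, U) = (-1 + U)/(-2 + m)
V(p) = 3 - p*(-3 + p)/2 (V(p) = 3 - (p - 3)*p/2 = 3 - (-3 + p)*p/2 = 3 - p*(-3 + p)/2)
u = 97/49 (u = 3 - (-1 + 5)**2/(-2 - 5)**2/2 + 3*((-1 + 5)/(-2 - 5))/2 = 3 - (4/(-7))**2/2 + 3*(4/(-7))/2 = 3 - (-1/7*4)**2/2 + 3*(-1/7*4)/2 = 3 - (-4/7)**2/2 + (3/2)*(-4/7) = 3 - 1/2*16/49 - 6/7 = 3 - 8/49 - 6/7 = 97/49 ≈ 1.9796)
u*(-9 - 2) = 97*(-9 - 2)/49 = (97/49)*(-11) = -1067/49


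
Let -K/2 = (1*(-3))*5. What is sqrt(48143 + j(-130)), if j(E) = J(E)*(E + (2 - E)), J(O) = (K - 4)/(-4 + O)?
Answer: 3*sqrt(24012465)/67 ≈ 219.41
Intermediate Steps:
K = 30 (K = -2*1*(-3)*5 = -(-6)*5 = -2*(-15) = 30)
J(O) = 26/(-4 + O) (J(O) = (30 - 4)/(-4 + O) = 26/(-4 + O))
j(E) = 52/(-4 + E) (j(E) = (26/(-4 + E))*(E + (2 - E)) = (26/(-4 + E))*2 = 52/(-4 + E))
sqrt(48143 + j(-130)) = sqrt(48143 + 52/(-4 - 130)) = sqrt(48143 + 52/(-134)) = sqrt(48143 + 52*(-1/134)) = sqrt(48143 - 26/67) = sqrt(3225555/67) = 3*sqrt(24012465)/67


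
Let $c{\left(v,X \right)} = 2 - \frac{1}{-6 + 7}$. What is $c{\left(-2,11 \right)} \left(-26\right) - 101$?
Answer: $-127$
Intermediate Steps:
$c{\left(v,X \right)} = 1$ ($c{\left(v,X \right)} = 2 - 1^{-1} = 2 - 1 = 1$)
$c{\left(-2,11 \right)} \left(-26\right) - 101 = 1 \left(-26\right) - 101 = -26 - 101 = -127$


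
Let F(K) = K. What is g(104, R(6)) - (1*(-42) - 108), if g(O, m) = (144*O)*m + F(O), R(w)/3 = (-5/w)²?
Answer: 31454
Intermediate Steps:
R(w) = 75/w² (R(w) = 3*(-5/w)² = 3*(25/w²) = 75/w²)
g(O, m) = O + 144*O*m (g(O, m) = (144*O)*m + O = 144*O*m + O = O + 144*O*m)
g(104, R(6)) - (1*(-42) - 108) = 104*(1 + 144*(75/6²)) - (1*(-42) - 108) = 104*(1 + 144*(75*(1/36))) - (-42 - 108) = 104*(1 + 144*(25/12)) - 1*(-150) = 104*(1 + 300) + 150 = 104*301 + 150 = 31304 + 150 = 31454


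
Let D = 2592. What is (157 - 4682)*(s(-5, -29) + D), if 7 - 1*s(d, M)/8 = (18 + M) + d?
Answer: -12561400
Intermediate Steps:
s(d, M) = -88 - 8*M - 8*d (s(d, M) = 56 - 8*((18 + M) + d) = 56 - 8*(18 + M + d) = 56 + (-144 - 8*M - 8*d) = -88 - 8*M - 8*d)
(157 - 4682)*(s(-5, -29) + D) = (157 - 4682)*((-88 - 8*(-29) - 8*(-5)) + 2592) = -4525*((-88 + 232 + 40) + 2592) = -4525*(184 + 2592) = -4525*2776 = -12561400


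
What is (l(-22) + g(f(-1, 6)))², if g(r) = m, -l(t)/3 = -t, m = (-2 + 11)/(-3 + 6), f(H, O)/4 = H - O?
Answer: 3969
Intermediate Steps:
f(H, O) = -4*O + 4*H (f(H, O) = 4*(H - O) = -4*O + 4*H)
m = 3 (m = 9/3 = 9*(⅓) = 3)
l(t) = 3*t (l(t) = -(-3)*t = 3*t)
g(r) = 3
(l(-22) + g(f(-1, 6)))² = (3*(-22) + 3)² = (-66 + 3)² = (-63)² = 3969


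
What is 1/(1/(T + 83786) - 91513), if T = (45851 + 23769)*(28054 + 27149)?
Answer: -3843316646/351713436225397 ≈ -1.0927e-5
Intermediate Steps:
T = 3843232860 (T = 69620*55203 = 3843232860)
1/(1/(T + 83786) - 91513) = 1/(1/(3843232860 + 83786) - 91513) = 1/(1/3843316646 - 91513) = 1/(-351713436225397/3843316646) = -3843316646/351713436225397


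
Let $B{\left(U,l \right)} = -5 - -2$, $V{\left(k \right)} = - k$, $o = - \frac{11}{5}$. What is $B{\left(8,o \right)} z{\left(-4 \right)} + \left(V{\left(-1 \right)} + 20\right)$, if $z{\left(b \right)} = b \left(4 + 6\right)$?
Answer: $141$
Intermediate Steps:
$o = - \frac{11}{5}$ ($o = \left(-11\right) \frac{1}{5} = - \frac{11}{5} \approx -2.2$)
$z{\left(b \right)} = 10 b$ ($z{\left(b \right)} = b 10 = 10 b$)
$B{\left(U,l \right)} = -3$ ($B{\left(U,l \right)} = -5 + 2 = -3$)
$B{\left(8,o \right)} z{\left(-4 \right)} + \left(V{\left(-1 \right)} + 20\right) = - 3 \cdot 10 \left(-4\right) + \left(\left(-1\right) \left(-1\right) + 20\right) = \left(-3\right) \left(-40\right) + \left(1 + 20\right) = 120 + 21 = 141$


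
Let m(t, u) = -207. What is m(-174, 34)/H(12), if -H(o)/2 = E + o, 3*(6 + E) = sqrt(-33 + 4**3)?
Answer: 5589/293 - 621*sqrt(31)/586 ≈ 13.175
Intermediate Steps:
E = -6 + sqrt(31)/3 (E = -6 + sqrt(-33 + 4**3)/3 = -6 + sqrt(-33 + 64)/3 = -6 + sqrt(31)/3 ≈ -4.1441)
H(o) = 12 - 2*o - 2*sqrt(31)/3 (H(o) = -2*((-6 + sqrt(31)/3) + o) = -2*(-6 + o + sqrt(31)/3) = 12 - 2*o - 2*sqrt(31)/3)
m(-174, 34)/H(12) = -207/(12 - 2*12 - 2*sqrt(31)/3) = -207/(12 - 24 - 2*sqrt(31)/3) = -207/(-12 - 2*sqrt(31)/3)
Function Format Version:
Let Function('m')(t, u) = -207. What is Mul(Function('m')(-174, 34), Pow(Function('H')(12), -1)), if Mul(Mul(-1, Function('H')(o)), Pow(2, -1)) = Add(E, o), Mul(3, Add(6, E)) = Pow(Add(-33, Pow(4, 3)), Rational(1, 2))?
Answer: Add(Rational(5589, 293), Mul(Rational(-621, 586), Pow(31, Rational(1, 2)))) ≈ 13.175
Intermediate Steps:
E = Add(-6, Mul(Rational(1, 3), Pow(31, Rational(1, 2)))) (E = Add(-6, Mul(Rational(1, 3), Pow(Add(-33, Pow(4, 3)), Rational(1, 2)))) = Add(-6, Mul(Rational(1, 3), Pow(Add(-33, 64), Rational(1, 2)))) = Add(-6, Mul(Rational(1, 3), Pow(31, Rational(1, 2)))) ≈ -4.1441)
Function('H')(o) = Add(12, Mul(-2, o), Mul(Rational(-2, 3), Pow(31, Rational(1, 2)))) (Function('H')(o) = Mul(-2, Add(Add(-6, Mul(Rational(1, 3), Pow(31, Rational(1, 2)))), o)) = Mul(-2, Add(-6, o, Mul(Rational(1, 3), Pow(31, Rational(1, 2))))) = Add(12, Mul(-2, o), Mul(Rational(-2, 3), Pow(31, Rational(1, 2)))))
Mul(Function('m')(-174, 34), Pow(Function('H')(12), -1)) = Mul(-207, Pow(Add(12, Mul(-2, 12), Mul(Rational(-2, 3), Pow(31, Rational(1, 2)))), -1)) = Mul(-207, Pow(Add(12, -24, Mul(Rational(-2, 3), Pow(31, Rational(1, 2)))), -1)) = Mul(-207, Pow(Add(-12, Mul(Rational(-2, 3), Pow(31, Rational(1, 2)))), -1))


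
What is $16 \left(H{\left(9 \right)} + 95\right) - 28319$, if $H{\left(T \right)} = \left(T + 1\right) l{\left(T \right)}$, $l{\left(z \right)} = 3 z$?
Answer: $-22479$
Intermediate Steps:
$H{\left(T \right)} = 3 T \left(1 + T\right)$ ($H{\left(T \right)} = \left(T + 1\right) 3 T = \left(1 + T\right) 3 T = 3 T \left(1 + T\right)$)
$16 \left(H{\left(9 \right)} + 95\right) - 28319 = 16 \left(3 \cdot 9 \left(1 + 9\right) + 95\right) - 28319 = 16 \left(3 \cdot 9 \cdot 10 + 95\right) - 28319 = 16 \left(270 + 95\right) - 28319 = 16 \cdot 365 - 28319 = 5840 - 28319 = -22479$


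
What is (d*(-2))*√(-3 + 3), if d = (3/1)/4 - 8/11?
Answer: 0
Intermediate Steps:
d = 1/44 (d = (3*1)*(¼) - 8*1/11 = 3*(¼) - 8/11 = ¾ - 8/11 = 1/44 ≈ 0.022727)
(d*(-2))*√(-3 + 3) = ((1/44)*(-2))*√(-3 + 3) = -√0/22 = -1/22*0 = 0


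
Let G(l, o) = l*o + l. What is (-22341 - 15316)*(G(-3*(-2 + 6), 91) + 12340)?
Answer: -423114052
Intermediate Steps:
G(l, o) = l + l*o
(-22341 - 15316)*(G(-3*(-2 + 6), 91) + 12340) = (-22341 - 15316)*((-3*(-2 + 6))*(1 + 91) + 12340) = -37657*(-3*4*92 + 12340) = -37657*(-12*92 + 12340) = -37657*(-1104 + 12340) = -37657*11236 = -423114052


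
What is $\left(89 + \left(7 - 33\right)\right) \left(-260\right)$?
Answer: $-16380$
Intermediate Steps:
$\left(89 + \left(7 - 33\right)\right) \left(-260\right) = \left(89 - 26\right) \left(-260\right) = 63 \left(-260\right) = -16380$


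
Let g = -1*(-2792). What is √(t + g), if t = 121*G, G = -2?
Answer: 5*√102 ≈ 50.497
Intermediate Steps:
g = 2792
t = -242 (t = 121*(-2) = -242)
√(t + g) = √(-242 + 2792) = √2550 = 5*√102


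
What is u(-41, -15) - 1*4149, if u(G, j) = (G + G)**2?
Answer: 2575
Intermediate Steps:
u(G, j) = 4*G**2 (u(G, j) = (2*G)**2 = 4*G**2)
u(-41, -15) - 1*4149 = 4*(-41)**2 - 1*4149 = 4*1681 - 4149 = 6724 - 4149 = 2575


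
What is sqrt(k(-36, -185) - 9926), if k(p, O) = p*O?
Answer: I*sqrt(3266) ≈ 57.149*I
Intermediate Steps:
k(p, O) = O*p
sqrt(k(-36, -185) - 9926) = sqrt(-185*(-36) - 9926) = sqrt(6660 - 9926) = sqrt(-3266) = I*sqrt(3266)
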